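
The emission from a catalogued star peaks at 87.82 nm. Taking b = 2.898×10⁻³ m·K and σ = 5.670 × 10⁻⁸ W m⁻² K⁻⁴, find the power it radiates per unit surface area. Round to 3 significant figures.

Wien's law: T = b/λ_max = 2.898×10⁻³/8.782×10⁻⁸ = 32999.3 K.
Then I = σT⁴ = 5.670×10⁻⁸×(32999.3)⁴ = 6.72×10¹⁰ W/m².

I ≈ 6.72×10¹⁰ W/m²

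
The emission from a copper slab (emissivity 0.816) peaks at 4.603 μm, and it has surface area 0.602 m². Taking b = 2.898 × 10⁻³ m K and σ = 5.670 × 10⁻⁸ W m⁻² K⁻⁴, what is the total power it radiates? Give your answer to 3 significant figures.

P ≈ 4.38×10³ W

Wien's law: T = b/λ_max = 2.898×10⁻³/4.603×10⁻⁶ = 629.589 K.
Area A = 0.602 m².
Then P = εσAT⁴ = 0.816×5.670×10⁻⁸×0.602×(629.589)⁴ = 4.38×10³ W.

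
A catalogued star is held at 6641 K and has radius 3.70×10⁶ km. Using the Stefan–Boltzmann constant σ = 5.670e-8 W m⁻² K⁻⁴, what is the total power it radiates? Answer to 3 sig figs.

Surface area A = 4πR² = 4π(3.70×10⁹ m)² = 1.72034×10²⁰ m².
P = σAT⁴ = 5.670×10⁻⁸ × 1.72034×10²⁰ × (6641)⁴ = 1.90×10²⁸ W.

P ≈ 1.90×10²⁸ W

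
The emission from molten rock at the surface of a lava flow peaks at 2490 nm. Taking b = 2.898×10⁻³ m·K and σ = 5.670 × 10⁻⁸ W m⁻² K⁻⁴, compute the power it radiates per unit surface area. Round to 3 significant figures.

I ≈ 1.04×10⁵ W/m²

Wien's law: T = b/λ_max = 2.898×10⁻³/2.490×10⁻⁶ = 1163.86 K.
Then I = σT⁴ = 5.670×10⁻⁸×(1163.86)⁴ = 1.04×10⁵ W/m².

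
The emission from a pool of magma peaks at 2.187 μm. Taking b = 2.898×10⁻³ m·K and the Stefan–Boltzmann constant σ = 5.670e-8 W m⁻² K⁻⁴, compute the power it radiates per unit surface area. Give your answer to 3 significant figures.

I ≈ 1.75×10⁵ W/m²

Wien's law: T = b/λ_max = 2.898×10⁻³/2.187×10⁻⁶ = 1325.10 K.
Then I = σT⁴ = 5.670×10⁻⁸×(1325.10)⁴ = 1.75×10⁵ W/m².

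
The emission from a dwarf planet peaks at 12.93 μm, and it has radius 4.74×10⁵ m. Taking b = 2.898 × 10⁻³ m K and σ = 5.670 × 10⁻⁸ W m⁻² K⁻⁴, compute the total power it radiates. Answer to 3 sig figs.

Wien's law: T = b/λ_max = 2.898×10⁻³/1.293×10⁻⁵ = 224.130 K.
Surface area A = 4πR² = 4π(4.74×10⁵ m)² = 2.82336×10¹² m².
Then P = σAT⁴ = 5.670×10⁻⁸×2.82336×10¹²×(224.130)⁴ = 4.04×10¹⁴ W.

P ≈ 4.04×10¹⁴ W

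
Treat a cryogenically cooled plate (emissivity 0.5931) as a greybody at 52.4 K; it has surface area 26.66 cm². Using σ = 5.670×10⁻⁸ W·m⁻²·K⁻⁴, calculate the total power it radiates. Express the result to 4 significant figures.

P ≈ 6.759×10⁻⁴ W

Area A = 26.66 cm² = 2.666×10⁻³ m².
P = εσAT⁴ = 0.5931 × 5.670×10⁻⁸ × 2.666×10⁻³ × (52.4)⁴ = 6.759×10⁻⁴ W.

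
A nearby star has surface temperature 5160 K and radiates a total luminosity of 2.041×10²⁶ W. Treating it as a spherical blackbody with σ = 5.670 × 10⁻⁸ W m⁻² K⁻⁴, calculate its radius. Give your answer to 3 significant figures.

L = 4πR²σT⁴ ⇒ R = √(L/(4πσT⁴)).
σT⁴ = 4.01959×10⁷ W/m², so R = √(2.041×10²⁶/(4π×4.01959×10⁷)) = 6.36×10⁸ m.

R ≈ 6.36×10⁸ m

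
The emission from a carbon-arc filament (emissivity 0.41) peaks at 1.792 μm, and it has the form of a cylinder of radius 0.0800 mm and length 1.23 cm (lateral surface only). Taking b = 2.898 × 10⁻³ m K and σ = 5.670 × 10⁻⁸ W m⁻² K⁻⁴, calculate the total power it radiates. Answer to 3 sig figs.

Wien's law: T = b/λ_max = 2.898×10⁻³/1.792×10⁻⁶ = 1617.19 K.
Lateral area A = 2πrL = 2π×8.00×10⁻⁵×0.0123 = 6.18265×10⁻⁶ m².
Then P = εσAT⁴ = 0.41×5.670×10⁻⁸×6.18265×10⁻⁶×(1617.19)⁴ = 0.983 W.

P ≈ 0.983 W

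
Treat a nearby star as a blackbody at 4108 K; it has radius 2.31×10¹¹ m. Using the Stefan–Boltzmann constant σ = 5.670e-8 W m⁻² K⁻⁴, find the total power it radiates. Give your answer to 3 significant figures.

Surface area A = 4πR² = 4π(2.31×10¹¹ m)² = 6.70554×10²³ m².
P = σAT⁴ = 5.670×10⁻⁸ × 6.70554×10²³ × (4108)⁴ = 1.08×10³¹ W.

P ≈ 1.08×10³¹ W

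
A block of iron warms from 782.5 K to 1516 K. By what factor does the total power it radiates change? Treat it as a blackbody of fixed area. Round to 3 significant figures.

P ∝ T⁴, so P₂/P₁ = (T₂/T₁)⁴ = (1516/782.5)⁴ = (1.93738)⁴ = 14.1.

P₂/P₁ ≈ 14.1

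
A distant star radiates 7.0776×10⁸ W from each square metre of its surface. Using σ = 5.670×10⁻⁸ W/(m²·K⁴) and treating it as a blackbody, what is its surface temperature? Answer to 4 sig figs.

I = σT⁴, so T = (I/σ)^(1/4) = (7.0776×10⁸/(5.670×10⁻⁸))^(1/4) = 1.057×10⁴ K.

T ≈ 1.057×10⁴ K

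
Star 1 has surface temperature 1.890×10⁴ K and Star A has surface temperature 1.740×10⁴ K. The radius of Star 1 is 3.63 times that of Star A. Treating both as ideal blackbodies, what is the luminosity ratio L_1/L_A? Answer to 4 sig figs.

L_1/L_A ≈ 18.34

L ∝ R²T⁴, so L_1/L_A = (R_1/R_A)²(T_1/T_A)⁴ = (3.63)² × (1.890×10⁴/1.740×10⁴)⁴ = 13.1769 × 1.39204 = 18.34.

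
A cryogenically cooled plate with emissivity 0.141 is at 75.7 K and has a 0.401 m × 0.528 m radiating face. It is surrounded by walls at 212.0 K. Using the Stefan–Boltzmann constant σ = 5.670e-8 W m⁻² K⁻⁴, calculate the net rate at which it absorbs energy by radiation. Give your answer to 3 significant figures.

Net gain ≈ 3.36 W

Area A = 0.401 × 0.528 = 0.211728 m².
Net radiated power P_net = εσA(T⁴ − T₀⁴) = 0.141×5.670×10⁻⁸×0.211728×(75.7⁴ − 212.0⁴).
T⁴ − T₀⁴ = 3.28385×10⁷ − 2.01996×10⁹ = -1.98712×10⁹ K⁴, so P_net = -3.36 W — negative, meaning a net gain of 3.36 W.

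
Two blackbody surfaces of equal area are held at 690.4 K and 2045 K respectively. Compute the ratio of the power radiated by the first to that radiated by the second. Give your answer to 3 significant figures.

P₁/P₂ ≈ 0.0130

With equal areas, P₁/P₂ = (T₁/T₂)⁴ = (690.4/2045)⁴ = 0.0130.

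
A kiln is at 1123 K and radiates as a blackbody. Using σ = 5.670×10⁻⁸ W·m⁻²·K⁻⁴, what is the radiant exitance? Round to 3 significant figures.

I ≈ 9.02×10⁴ W/m²

Stefan–Boltzmann: I = σT⁴ = 5.670×10⁻⁸ × (1123)⁴ = 9.02×10⁴ W/m².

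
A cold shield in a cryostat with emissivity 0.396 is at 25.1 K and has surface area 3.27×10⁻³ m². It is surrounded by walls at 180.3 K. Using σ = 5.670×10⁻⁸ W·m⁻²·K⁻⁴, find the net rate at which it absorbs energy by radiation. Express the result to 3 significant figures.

Net gain ≈ 0.0776 W

Area A = 3.27×10⁻³ m².
Net radiated power P_net = εσA(T⁴ − T₀⁴) = 0.396×5.670×10⁻⁸×3.27×10⁻³×(25.1⁴ − 180.3⁴).
T⁴ − T₀⁴ = 3.96913×10⁵ − 1.05678×10⁹ = -1.05638×10⁹ K⁴, so P_net = -0.0776 W — negative, meaning a net gain of 0.0776 W.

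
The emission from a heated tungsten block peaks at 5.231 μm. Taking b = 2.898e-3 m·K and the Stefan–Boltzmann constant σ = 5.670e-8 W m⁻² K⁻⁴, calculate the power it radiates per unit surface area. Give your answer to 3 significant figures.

I ≈ 5.34×10³ W/m²

Wien's law: T = b/λ_max = 2.898×10⁻³/5.231×10⁻⁶ = 554.005 K.
Then I = σT⁴ = 5.670×10⁻⁸×(554.005)⁴ = 5.34×10³ W/m².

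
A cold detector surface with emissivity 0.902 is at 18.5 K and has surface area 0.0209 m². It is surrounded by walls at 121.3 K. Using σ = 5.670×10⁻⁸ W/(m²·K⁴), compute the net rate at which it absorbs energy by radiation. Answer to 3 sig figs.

Net gain ≈ 0.231 W

Area A = 0.0209 m².
Net radiated power P_net = εσA(T⁴ − T₀⁴) = 0.902×5.670×10⁻⁸×0.0209×(18.5⁴ − 121.3⁴).
T⁴ − T₀⁴ = 1.17135×10⁵ − 2.16493×10⁸ = -2.16376×10⁸ K⁴, so P_net = -0.231 W — negative, meaning a net gain of 0.231 W.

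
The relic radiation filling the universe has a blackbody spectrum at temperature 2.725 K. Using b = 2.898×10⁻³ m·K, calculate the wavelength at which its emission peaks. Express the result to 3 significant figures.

λ_max ≈ 1.06 mm

Wien's displacement law: λ_max = b/T = (2.898×10⁻³ m·K)/(2.725 K) = 1.063×10⁻³ m.
That is 1.06 mm, in the microwave range.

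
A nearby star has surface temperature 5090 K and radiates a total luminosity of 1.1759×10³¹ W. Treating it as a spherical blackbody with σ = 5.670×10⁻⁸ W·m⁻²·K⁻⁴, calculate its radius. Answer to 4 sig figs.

L = 4πR²σT⁴ ⇒ R = √(L/(4πσT⁴)).
σT⁴ = 3.80587×10⁷ W/m², so R = √(1.1759×10³¹/(4π×3.80587×10⁷)) = 1.568×10¹¹ m.

R ≈ 1.568×10¹¹ m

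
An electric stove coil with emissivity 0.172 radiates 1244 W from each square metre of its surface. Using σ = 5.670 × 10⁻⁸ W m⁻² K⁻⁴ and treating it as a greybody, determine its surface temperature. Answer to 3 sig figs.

T ≈ 598 K

I = εσT⁴, so T = (I/εσ)^(1/4) = (1244/(0.172×5.670×10⁻⁸))^(1/4) = 598 K.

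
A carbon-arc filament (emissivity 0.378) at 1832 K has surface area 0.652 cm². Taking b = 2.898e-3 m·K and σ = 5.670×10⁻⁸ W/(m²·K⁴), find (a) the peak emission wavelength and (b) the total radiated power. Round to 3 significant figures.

(a) λ_max = b/T = 2.898×10⁻³/1832 = 1.582×10⁻⁶ m = 1.58×10³ nm.
Area A = 0.652 cm² = 6.52×10⁻⁵ m².
(b) P = εσAT⁴ = 0.378×5.670×10⁻⁸×6.52×10⁻⁵×(1832)⁴ = 15.7 W.

λ_max ≈ 1.58×10³ nm; P ≈ 15.7 W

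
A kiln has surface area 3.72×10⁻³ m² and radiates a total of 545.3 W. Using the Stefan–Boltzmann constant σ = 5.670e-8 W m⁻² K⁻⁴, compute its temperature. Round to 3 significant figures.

T ≈ 1.27×10³ K

Area A = 3.72×10⁻³ m².
P = σAT⁴ ⇒ T = (P/(σA))^(1/4) = (545.3/(5.670×10⁻⁸×3.72×10⁻³))^(1/4) = 1.27×10³ K.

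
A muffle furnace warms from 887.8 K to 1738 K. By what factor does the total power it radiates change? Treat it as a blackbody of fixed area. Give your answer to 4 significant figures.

P ∝ T⁴, so P₂/P₁ = (T₂/T₁)⁴ = (1738/887.8)⁴ = (1.95765)⁴ = 14.69.

P₂/P₁ ≈ 14.69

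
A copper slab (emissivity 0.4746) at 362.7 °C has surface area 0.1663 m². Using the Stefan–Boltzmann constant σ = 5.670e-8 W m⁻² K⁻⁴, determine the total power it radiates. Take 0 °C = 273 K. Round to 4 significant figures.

P ≈ 730.8 W

T = 362.7 °C + 273 = 635.7 K.
Area A = 0.1663 m².
P = εσAT⁴ = 0.4746 × 5.670×10⁻⁸ × 0.1663 × (635.7)⁴ = 730.8 W.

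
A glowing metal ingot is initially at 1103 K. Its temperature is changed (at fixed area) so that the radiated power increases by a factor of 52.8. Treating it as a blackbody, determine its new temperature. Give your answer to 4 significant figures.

T₂ ≈ 2973 K

P ∝ T⁴, so T₂/T₁ = (P₂/P₁)^(1/4) = (52.8)^(1/4) = 2.69562.
T₂ = 1103 × 2.69562 = 2973 K.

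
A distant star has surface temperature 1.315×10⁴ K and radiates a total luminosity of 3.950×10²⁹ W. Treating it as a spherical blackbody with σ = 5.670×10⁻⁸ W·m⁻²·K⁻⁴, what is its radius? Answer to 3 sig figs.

R ≈ 4.31×10⁹ m

L = 4πR²σT⁴ ⇒ R = √(L/(4πσT⁴)).
σT⁴ = 1.69545×10⁹ W/m², so R = √(3.950×10²⁹/(4π×1.69545×10⁹)) = 4.31×10⁹ m.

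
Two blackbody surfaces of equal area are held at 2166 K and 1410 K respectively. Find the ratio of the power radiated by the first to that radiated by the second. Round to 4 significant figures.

With equal areas, P₁/P₂ = (T₁/T₂)⁴ = (2166/1410)⁴ = 5.569.

P₁/P₂ ≈ 5.569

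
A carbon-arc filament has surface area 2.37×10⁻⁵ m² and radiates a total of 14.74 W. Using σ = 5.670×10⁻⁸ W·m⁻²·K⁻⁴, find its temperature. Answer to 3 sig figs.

Area A = 2.37×10⁻⁵ m².
P = σAT⁴ ⇒ T = (P/(σA))^(1/4) = (14.74/(5.670×10⁻⁸×2.37×10⁻⁵))^(1/4) = 1.82×10³ K.

T ≈ 1.82×10³ K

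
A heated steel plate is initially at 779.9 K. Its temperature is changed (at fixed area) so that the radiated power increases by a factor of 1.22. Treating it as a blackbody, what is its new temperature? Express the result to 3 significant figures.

T₂ ≈ 820 K

P ∝ T⁴, so T₂/T₁ = (P₂/P₁)^(1/4) = (1.22)^(1/4) = 1.05097.
T₂ = 779.9 × 1.05097 = 820 K.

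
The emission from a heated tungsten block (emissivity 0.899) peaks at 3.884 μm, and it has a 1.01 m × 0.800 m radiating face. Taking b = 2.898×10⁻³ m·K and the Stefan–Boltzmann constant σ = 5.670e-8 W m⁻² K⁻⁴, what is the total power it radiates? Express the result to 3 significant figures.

Wien's law: T = b/λ_max = 2.898×10⁻³/3.884×10⁻⁶ = 746.138 K.
Area A = 1.01 × 0.800 = 0.808 m².
Then P = εσAT⁴ = 0.899×5.670×10⁻⁸×0.808×(746.138)⁴ = 1.28×10⁴ W.

P ≈ 1.28×10⁴ W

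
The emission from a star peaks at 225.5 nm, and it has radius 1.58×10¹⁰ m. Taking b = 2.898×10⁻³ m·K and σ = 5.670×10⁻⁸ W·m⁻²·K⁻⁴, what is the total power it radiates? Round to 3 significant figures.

P ≈ 4.85×10³⁰ W

Wien's law: T = b/λ_max = 2.898×10⁻³/2.255×10⁻⁷ = 12851.4 K.
Surface area A = 4πR² = 4π(1.58×10¹⁰ m)² = 3.13707×10²¹ m².
Then P = σAT⁴ = 5.670×10⁻⁸×3.13707×10²¹×(12851.4)⁴ = 4.85×10³⁰ W.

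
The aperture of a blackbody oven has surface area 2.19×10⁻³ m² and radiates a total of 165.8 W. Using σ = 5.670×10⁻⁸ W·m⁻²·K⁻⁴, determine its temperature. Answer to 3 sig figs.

Area A = 2.19×10⁻³ m².
P = σAT⁴ ⇒ T = (P/(σA))^(1/4) = (165.8/(5.670×10⁻⁸×2.19×10⁻³))^(1/4) = 1.07×10³ K.

T ≈ 1.07×10³ K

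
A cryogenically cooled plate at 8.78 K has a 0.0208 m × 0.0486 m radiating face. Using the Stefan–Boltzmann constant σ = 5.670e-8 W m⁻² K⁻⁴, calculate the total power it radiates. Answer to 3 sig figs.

P ≈ 3.41×10⁻⁷ W

Area A = 0.0208 × 0.0486 = 1.01088×10⁻³ m².
P = σAT⁴ = 5.670×10⁻⁸ × 1.01088×10⁻³ × (8.78)⁴ = 3.41×10⁻⁷ W.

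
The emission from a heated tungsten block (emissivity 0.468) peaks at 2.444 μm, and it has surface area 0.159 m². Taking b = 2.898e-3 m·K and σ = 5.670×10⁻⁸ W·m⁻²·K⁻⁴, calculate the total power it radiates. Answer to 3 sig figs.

P ≈ 8.34×10³ W

Wien's law: T = b/λ_max = 2.898×10⁻³/2.444×10⁻⁶ = 1185.76 K.
Area A = 0.159 m².
Then P = εσAT⁴ = 0.468×5.670×10⁻⁸×0.159×(1185.76)⁴ = 8.34×10³ W.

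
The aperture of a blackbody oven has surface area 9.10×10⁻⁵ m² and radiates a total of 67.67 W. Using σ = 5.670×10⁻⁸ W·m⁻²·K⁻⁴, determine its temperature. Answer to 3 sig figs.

Area A = 9.10×10⁻⁵ m².
P = σAT⁴ ⇒ T = (P/(σA))^(1/4) = (67.67/(5.670×10⁻⁸×9.10×10⁻⁵))^(1/4) = 1.90×10³ K.

T ≈ 1.90×10³ K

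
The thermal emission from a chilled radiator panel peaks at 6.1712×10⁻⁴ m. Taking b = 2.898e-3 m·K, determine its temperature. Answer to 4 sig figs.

Wien's law gives T = b/λ_max = (2.898×10⁻³ m·K)/(6.1712×10⁻⁴ m) = 4.696 K.

T ≈ 4.696 K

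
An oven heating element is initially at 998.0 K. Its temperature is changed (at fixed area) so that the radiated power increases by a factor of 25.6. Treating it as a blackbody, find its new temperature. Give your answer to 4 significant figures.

T₂ ≈ 2245 K

P ∝ T⁴, so T₂/T₁ = (P₂/P₁)^(1/4) = (25.6)^(1/4) = 2.24937.
T₂ = 998.0 × 2.24937 = 2245 K.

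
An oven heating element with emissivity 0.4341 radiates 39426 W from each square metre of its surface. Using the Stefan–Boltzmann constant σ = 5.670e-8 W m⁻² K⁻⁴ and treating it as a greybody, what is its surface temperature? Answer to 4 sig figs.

T ≈ 1125 K

I = εσT⁴, so T = (I/εσ)^(1/4) = (39426/(0.4341×5.670×10⁻⁸))^(1/4) = 1125 K.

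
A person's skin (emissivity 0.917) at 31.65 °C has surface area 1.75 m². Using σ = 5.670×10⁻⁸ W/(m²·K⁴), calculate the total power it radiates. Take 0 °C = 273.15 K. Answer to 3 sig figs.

P ≈ 785 W

T = 31.65 °C + 273.15 = 304.80 K.
Area A = 1.75 m².
P = εσAT⁴ = 0.917 × 5.670×10⁻⁸ × 1.75 × (304.80)⁴ = 785 W.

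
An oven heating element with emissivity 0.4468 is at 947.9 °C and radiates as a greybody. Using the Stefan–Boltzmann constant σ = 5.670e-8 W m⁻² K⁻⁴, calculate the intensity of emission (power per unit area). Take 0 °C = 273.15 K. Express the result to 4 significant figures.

T = 947.9 °C + 273.15 = 1221.05 K.
Stefan–Boltzmann: I = εσT⁴ = 0.4468 × 5.670×10⁻⁸ × (1221.05)⁴ = 5.632×10⁴ W/m².

I ≈ 5.632×10⁴ W/m²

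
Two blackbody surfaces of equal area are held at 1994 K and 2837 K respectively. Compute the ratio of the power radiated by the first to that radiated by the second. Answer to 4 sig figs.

With equal areas, P₁/P₂ = (T₁/T₂)⁴ = (1994/2837)⁴ = 0.2440.

P₁/P₂ ≈ 0.2440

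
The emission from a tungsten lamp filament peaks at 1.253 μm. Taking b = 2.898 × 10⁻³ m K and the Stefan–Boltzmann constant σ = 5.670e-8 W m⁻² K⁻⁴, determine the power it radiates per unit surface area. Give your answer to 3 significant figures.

Wien's law: T = b/λ_max = 2.898×10⁻³/1.253×10⁻⁶ = 2312.85 K.
Then I = σT⁴ = 5.670×10⁻⁸×(2312.85)⁴ = 1.62×10⁶ W/m².

I ≈ 1.62×10⁶ W/m²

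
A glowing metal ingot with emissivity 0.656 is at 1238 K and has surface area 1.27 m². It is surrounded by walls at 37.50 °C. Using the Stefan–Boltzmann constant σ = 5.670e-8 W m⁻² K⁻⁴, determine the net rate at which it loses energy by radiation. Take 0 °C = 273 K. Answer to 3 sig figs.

Surroundings: T = 37.50 °C + 273 = 310.50 K.
Area A = 1.27 m².
Net radiated power P_net = εσA(T⁴ − T₀⁴) = 0.656×5.670×10⁻⁸×1.27×(1238⁴ − 310.50⁴).
T⁴ − T₀⁴ = 2.34900×10¹² − 9.29494×10⁹ = 2.33971×10¹² K⁴, so P_net = 1.11×10⁵ W.

Net loss ≈ 1.11×10⁵ W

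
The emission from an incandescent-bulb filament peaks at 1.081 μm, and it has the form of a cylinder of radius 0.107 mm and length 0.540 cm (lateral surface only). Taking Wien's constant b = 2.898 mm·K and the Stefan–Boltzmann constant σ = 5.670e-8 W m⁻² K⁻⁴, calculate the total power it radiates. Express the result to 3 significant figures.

Wien's law: T = b/λ_max = 2.898×10⁻³/1.081×10⁻⁶ = 2680.85 K.
Lateral area A = 2πrL = 2π×1.07×10⁻⁴×5.40×10⁻³ = 3.63042×10⁻⁶ m².
Then P = σAT⁴ = 5.670×10⁻⁸×3.63042×10⁻⁶×(2680.85)⁴ = 10.6 W.

P ≈ 10.6 W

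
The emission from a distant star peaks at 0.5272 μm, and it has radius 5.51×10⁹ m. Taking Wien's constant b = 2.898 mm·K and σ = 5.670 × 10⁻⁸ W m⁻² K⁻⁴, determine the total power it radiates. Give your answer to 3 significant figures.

P ≈ 1.98×10²⁸ W

Wien's law: T = b/λ_max = 2.898×10⁻³/5.272×10⁻⁷ = 5496.97 K.
Surface area A = 4πR² = 4π(5.51×10⁹ m)² = 3.81516×10²⁰ m².
Then P = σAT⁴ = 5.670×10⁻⁸×3.81516×10²⁰×(5496.97)⁴ = 1.98×10²⁸ W.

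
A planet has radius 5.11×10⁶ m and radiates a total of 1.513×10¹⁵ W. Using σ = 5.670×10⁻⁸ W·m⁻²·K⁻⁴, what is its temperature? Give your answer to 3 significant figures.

Surface area A = 4πR² = 4π(5.11×10⁶ m)² = 3.28134×10¹⁴ m².
P = σAT⁴ ⇒ T = (P/(σA))^(1/4) = (1.513×10¹⁵/(5.670×10⁻⁸×3.28134×10¹⁴))^(1/4) = 95.0 K.

T ≈ 95.0 K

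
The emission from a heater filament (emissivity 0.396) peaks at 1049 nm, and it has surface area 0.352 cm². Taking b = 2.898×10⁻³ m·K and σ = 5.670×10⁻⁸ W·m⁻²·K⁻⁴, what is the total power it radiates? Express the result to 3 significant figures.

Wien's law: T = b/λ_max = 2.898×10⁻³/1.049×10⁻⁶ = 2762.63 K.
Area A = 0.352 cm² = 3.52×10⁻⁵ m².
Then P = εσAT⁴ = 0.396×5.670×10⁻⁸×3.52×10⁻⁵×(2762.63)⁴ = 46.0 W.

P ≈ 46.0 W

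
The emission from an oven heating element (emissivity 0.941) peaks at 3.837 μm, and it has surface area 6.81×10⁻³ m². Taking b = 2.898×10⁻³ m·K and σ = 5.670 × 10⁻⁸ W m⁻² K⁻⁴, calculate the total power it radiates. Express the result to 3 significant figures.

P ≈ 118 W

Wien's law: T = b/λ_max = 2.898×10⁻³/3.837×10⁻⁶ = 755.278 K.
Area A = 6.81×10⁻³ m².
Then P = εσAT⁴ = 0.941×5.670×10⁻⁸×6.81×10⁻³×(755.278)⁴ = 118 W.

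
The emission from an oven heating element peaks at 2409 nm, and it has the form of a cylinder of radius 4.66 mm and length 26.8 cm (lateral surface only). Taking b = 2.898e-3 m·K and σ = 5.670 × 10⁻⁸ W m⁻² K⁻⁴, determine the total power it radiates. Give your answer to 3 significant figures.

Wien's law: T = b/λ_max = 2.898×10⁻³/2.409×10⁻⁶ = 1202.99 K.
Lateral area A = 2πrL = 2π×4.66×10⁻³×0.268 = 7.84694×10⁻³ m².
Then P = σAT⁴ = 5.670×10⁻⁸×7.84694×10⁻³×(1202.99)⁴ = 932 W.

P ≈ 932 W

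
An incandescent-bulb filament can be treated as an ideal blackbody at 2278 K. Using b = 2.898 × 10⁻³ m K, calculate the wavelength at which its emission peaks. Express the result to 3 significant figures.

λ_max ≈ 1.27×10³ nm

Wien's displacement law: λ_max = b/T = (2.898×10⁻³ m·K)/(2278 K) = 1.272×10⁻⁶ m.
That is 1.27×10³ nm, in the infrared range.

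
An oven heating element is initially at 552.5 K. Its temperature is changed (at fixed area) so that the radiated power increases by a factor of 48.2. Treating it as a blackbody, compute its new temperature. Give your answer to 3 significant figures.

P ∝ T⁴, so T₂/T₁ = (P₂/P₁)^(1/4) = (48.2)^(1/4) = 2.63489.
T₂ = 552.5 × 2.63489 = 1.46×10³ K.

T₂ ≈ 1.46×10³ K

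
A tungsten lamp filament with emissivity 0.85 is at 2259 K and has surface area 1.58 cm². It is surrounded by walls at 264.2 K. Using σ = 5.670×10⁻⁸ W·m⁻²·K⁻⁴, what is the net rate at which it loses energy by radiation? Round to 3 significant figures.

Area A = 1.58 cm² = 1.58×10⁻⁴ m².
Net radiated power P_net = εσA(T⁴ − T₀⁴) = 0.85×5.670×10⁻⁸×1.58×10⁻⁴×(2259⁴ − 264.2⁴).
T⁴ − T₀⁴ = 2.60414×10¹³ − 4.87227×10⁹ = 2.60365×10¹³ K⁴, so P_net = 198 W.

Net loss ≈ 198 W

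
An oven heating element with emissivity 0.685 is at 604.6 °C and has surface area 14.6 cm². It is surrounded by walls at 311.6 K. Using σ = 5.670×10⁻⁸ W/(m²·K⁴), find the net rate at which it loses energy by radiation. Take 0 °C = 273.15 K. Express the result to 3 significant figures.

T = 604.6 °C + 273.15 = 877.75 K.
Area A = 14.6 cm² = 1.46×10⁻³ m².
Net radiated power P_net = εσA(T⁴ − T₀⁴) = 0.685×5.670×10⁻⁸×1.46×10⁻³×(877.75⁴ − 311.6⁴).
T⁴ − T₀⁴ = 5.93586×10¹¹ − 9.42735×10⁹ = 5.84159×10¹¹ K⁴, so P_net = 33.1 W.

Net loss ≈ 33.1 W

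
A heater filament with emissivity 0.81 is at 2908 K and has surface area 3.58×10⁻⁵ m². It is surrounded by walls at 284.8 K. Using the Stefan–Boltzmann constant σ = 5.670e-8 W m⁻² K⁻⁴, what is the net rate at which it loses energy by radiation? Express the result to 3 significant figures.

Area A = 3.58×10⁻⁵ m².
Net radiated power P_net = εσA(T⁴ − T₀⁴) = 0.81×5.670×10⁻⁸×3.58×10⁻⁵×(2908⁴ − 284.8⁴).
T⁴ − T₀⁴ = 7.15118×10¹³ − 6.57900×10⁹ = 7.15052×10¹³ K⁴, so P_net = 118 W.

Net loss ≈ 118 W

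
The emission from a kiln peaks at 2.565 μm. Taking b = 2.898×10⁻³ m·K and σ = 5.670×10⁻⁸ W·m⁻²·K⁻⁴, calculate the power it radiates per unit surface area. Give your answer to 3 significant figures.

Wien's law: T = b/λ_max = 2.898×10⁻³/2.565×10⁻⁶ = 1129.82 K.
Then I = σT⁴ = 5.670×10⁻⁸×(1129.82)⁴ = 9.24×10⁴ W/m².

I ≈ 9.24×10⁴ W/m²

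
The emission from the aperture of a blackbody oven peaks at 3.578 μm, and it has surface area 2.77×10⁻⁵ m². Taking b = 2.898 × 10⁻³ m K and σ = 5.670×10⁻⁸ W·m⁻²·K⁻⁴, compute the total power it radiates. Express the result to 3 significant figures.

Wien's law: T = b/λ_max = 2.898×10⁻³/3.578×10⁻⁶ = 809.950 K.
Area A = 2.77×10⁻⁵ m².
Then P = σAT⁴ = 5.670×10⁻⁸×2.77×10⁻⁵×(809.950)⁴ = 0.676 W.

P ≈ 0.676 W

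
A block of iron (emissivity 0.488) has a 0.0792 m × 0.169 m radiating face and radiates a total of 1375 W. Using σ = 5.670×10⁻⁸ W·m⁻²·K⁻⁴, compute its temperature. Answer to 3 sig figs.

T ≈ 1.39×10³ K

Area A = 0.0792 × 0.169 = 0.0133848 m².
P = εσAT⁴ ⇒ T = (P/(εσA))^(1/4) = (1375/(0.488×5.670×10⁻⁸×0.0133848))^(1/4) = 1.39×10³ K.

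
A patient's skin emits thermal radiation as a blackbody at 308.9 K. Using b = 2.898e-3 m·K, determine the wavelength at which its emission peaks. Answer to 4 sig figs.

λ_max ≈ 9.382 μm

Wien's displacement law: λ_max = b/T = (2.898×10⁻³ m·K)/(308.9 K) = 9.3817×10⁻⁶ m.
That is 9.382 μm, in the infrared range.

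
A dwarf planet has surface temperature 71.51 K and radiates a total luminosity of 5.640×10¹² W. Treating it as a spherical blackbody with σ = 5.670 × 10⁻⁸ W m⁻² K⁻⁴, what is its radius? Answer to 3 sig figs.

R ≈ 5.50×10⁵ m

L = 4πR²σT⁴ ⇒ R = √(L/(4πσT⁴)).
σT⁴ = 1.48269 W/m², so R = √(5.640×10¹²/(4π×1.48269)) = 5.50×10⁵ m.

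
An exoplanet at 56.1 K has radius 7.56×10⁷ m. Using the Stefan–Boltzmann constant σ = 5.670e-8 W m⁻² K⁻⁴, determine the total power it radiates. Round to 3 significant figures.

Surface area A = 4πR² = 4π(7.56×10⁷ m)² = 7.18213×10¹⁶ m².
P = σAT⁴ = 5.670×10⁻⁸ × 7.18213×10¹⁶ × (56.1)⁴ = 4.03×10¹⁶ W.

P ≈ 4.03×10¹⁶ W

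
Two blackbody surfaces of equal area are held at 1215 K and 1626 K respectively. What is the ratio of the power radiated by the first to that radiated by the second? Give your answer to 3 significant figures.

With equal areas, P₁/P₂ = (T₁/T₂)⁴ = (1215/1626)⁴ = 0.312.

P₁/P₂ ≈ 0.312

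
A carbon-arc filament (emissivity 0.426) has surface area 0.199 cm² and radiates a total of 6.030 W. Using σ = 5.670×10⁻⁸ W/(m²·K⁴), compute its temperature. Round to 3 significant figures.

Area A = 0.199 cm² = 1.99×10⁻⁵ m².
P = εσAT⁴ ⇒ T = (P/(εσA))^(1/4) = (6.030/(0.426×5.670×10⁻⁸×1.99×10⁻⁵))^(1/4) = 1.88×10³ K.

T ≈ 1.88×10³ K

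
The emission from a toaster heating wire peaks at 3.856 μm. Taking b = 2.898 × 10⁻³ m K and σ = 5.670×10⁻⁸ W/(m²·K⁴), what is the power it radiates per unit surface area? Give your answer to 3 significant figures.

I ≈ 1.81×10⁴ W/m²

Wien's law: T = b/λ_max = 2.898×10⁻³/3.856×10⁻⁶ = 751.556 K.
Then I = σT⁴ = 5.670×10⁻⁸×(751.556)⁴ = 1.81×10⁴ W/m².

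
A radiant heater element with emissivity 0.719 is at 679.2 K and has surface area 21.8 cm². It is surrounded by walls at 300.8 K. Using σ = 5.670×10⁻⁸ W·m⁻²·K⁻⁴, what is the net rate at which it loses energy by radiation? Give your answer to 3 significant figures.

Area A = 21.8 cm² = 2.18×10⁻³ m².
Net radiated power P_net = εσA(T⁴ − T₀⁴) = 0.719×5.670×10⁻⁸×2.18×10⁻³×(679.2⁴ − 300.8⁴).
T⁴ − T₀⁴ = 2.12809×10¹¹ − 8.18675×10⁹ = 2.04622×10¹¹ K⁴, so P_net = 18.2 W.

Net loss ≈ 18.2 W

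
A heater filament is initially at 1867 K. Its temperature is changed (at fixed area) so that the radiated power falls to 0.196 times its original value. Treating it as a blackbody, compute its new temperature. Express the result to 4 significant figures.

T₂ ≈ 1242 K

P ∝ T⁴, so T₂/T₁ = (P₂/P₁)^(1/4) = (0.196)^(1/4) = 0.665371.
T₂ = 1867 × 0.665371 = 1242 K.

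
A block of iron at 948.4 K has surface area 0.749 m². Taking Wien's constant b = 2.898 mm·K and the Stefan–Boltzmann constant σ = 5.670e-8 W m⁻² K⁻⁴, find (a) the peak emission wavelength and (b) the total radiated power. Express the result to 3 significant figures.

(a) λ_max = b/T = 2.898×10⁻³/948.4 = 3.056×10⁻⁶ m = 3.06 μm.
Area A = 0.749 m².
(b) P = σAT⁴ = 5.670×10⁻⁸×0.749×(948.4)⁴ = 3.44×10⁴ W.

λ_max ≈ 3.06 μm; P ≈ 3.44×10⁴ W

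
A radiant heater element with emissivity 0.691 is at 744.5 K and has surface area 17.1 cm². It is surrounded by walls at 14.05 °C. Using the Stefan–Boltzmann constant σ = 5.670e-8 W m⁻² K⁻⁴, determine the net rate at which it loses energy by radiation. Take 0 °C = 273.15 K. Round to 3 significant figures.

Net loss ≈ 20.1 W

Surroundings: T = 14.05 °C + 273.15 = 287.20 K.
Area A = 17.1 cm² = 1.71×10⁻³ m².
Net radiated power P_net = εσA(T⁴ − T₀⁴) = 0.691×5.670×10⁻⁸×1.71×10⁻³×(744.5⁴ − 287.20⁴).
T⁴ − T₀⁴ = 3.07227×10¹¹ − 6.80358×10⁹ = 3.00423×10¹¹ K⁴, so P_net = 20.1 W.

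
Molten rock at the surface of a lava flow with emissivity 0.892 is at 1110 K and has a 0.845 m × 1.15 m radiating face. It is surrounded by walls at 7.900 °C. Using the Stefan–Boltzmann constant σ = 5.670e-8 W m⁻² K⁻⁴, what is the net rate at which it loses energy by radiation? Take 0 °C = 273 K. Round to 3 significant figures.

Surroundings: T = 7.900 °C + 273 = 280.900 K.
Area A = 0.845 × 1.15 = 0.97175 m².
Net radiated power P_net = εσA(T⁴ − T₀⁴) = 0.892×5.670×10⁻⁸×0.97175×(1110⁴ − 280.900⁴).
T⁴ − T₀⁴ = 1.51807×10¹² − 6.22597×10⁹ = 1.51184×10¹² K⁴, so P_net = 7.43×10⁴ W.

Net loss ≈ 7.43×10⁴ W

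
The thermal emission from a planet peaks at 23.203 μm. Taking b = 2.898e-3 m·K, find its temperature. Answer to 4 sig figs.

T ≈ 124.9 K

Wien's law gives T = b/λ_max = (2.898×10⁻³ m·K)/(2.3203×10⁻⁵ m) = 124.9 K.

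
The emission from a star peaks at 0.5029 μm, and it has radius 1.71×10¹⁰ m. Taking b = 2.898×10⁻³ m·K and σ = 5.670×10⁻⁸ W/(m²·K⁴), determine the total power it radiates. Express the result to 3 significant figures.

P ≈ 2.30×10²⁹ W

Wien's law: T = b/λ_max = 2.898×10⁻³/5.029×10⁻⁷ = 5762.58 K.
Surface area A = 4πR² = 4π(1.71×10¹⁰ m)² = 3.67453×10²¹ m².
Then P = σAT⁴ = 5.670×10⁻⁸×3.67453×10²¹×(5762.58)⁴ = 2.30×10²⁹ W.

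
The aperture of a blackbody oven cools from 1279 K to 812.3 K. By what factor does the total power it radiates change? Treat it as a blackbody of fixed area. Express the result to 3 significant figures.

P₂/P₁ ≈ 0.163

P ∝ T⁴, so P₂/P₁ = (T₂/T₁)⁴ = (812.3/1279)⁴ = (0.635106)⁴ = 0.163.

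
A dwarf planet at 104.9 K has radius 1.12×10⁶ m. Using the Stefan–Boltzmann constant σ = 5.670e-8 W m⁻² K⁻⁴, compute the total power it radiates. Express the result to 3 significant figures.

Surface area A = 4πR² = 4π(1.12×10⁶ m)² = 1.57633×10¹³ m².
P = σAT⁴ = 5.670×10⁻⁸ × 1.57633×10¹³ × (104.9)⁴ = 1.08×10¹⁴ W.

P ≈ 1.08×10¹⁴ W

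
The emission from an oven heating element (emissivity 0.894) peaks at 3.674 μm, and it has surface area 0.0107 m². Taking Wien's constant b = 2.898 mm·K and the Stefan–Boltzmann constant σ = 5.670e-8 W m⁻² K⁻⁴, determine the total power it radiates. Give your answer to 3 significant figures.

Wien's law: T = b/λ_max = 2.898×10⁻³/3.674×10⁻⁶ = 788.786 K.
Area A = 0.0107 m².
Then P = εσAT⁴ = 0.894×5.670×10⁻⁸×0.0107×(788.786)⁴ = 210 W.

P ≈ 210 W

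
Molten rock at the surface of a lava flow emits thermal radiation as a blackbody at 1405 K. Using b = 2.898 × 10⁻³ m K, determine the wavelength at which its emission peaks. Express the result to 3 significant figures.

λ_max ≈ 2.06 μm

Wien's displacement law: λ_max = b/T = (2.898×10⁻³ m·K)/(1405 K) = 2.063×10⁻⁶ m.
That is 2.06 μm, in the infrared range.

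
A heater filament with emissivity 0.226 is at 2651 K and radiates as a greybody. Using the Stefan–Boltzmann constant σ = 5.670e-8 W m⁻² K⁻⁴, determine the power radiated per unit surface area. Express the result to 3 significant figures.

I ≈ 6.33×10⁵ W/m²

Stefan–Boltzmann: I = εσT⁴ = 0.226 × 5.670×10⁻⁸ × (2651)⁴ = 6.33×10⁵ W/m².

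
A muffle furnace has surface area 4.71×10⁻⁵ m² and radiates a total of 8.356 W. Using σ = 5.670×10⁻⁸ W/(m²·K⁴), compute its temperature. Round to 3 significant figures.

T ≈ 1.33×10³ K

Area A = 4.71×10⁻⁵ m².
P = σAT⁴ ⇒ T = (P/(σA))^(1/4) = (8.356/(5.670×10⁻⁸×4.71×10⁻⁵))^(1/4) = 1.33×10³ K.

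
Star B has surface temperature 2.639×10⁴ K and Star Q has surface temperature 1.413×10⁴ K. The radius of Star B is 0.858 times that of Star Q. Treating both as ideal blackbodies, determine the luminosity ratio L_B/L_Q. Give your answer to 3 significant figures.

L ∝ R²T⁴, so L_B/L_Q = (R_B/R_Q)²(T_B/T_Q)⁴ = (0.858)² × (2.639×10⁴/1.413×10⁴)⁴ = 0.736164 × 12.1672 = 8.96.

L_B/L_Q ≈ 8.96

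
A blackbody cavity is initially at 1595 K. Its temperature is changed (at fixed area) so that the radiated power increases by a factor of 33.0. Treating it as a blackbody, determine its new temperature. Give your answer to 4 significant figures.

P ∝ T⁴, so T₂/T₁ = (P₂/P₁)^(1/4) = (33.0)^(1/4) = 2.39678.
T₂ = 1595 × 2.39678 = 3823 K.

T₂ ≈ 3823 K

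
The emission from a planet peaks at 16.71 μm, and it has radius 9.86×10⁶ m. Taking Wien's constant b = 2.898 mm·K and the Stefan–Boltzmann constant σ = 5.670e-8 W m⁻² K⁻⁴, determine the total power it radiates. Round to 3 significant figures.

Wien's law: T = b/λ_max = 2.898×10⁻³/1.671×10⁻⁵ = 173.429 K.
Surface area A = 4πR² = 4π(9.86×10⁶ m)² = 1.22170×10¹⁵ m².
Then P = σAT⁴ = 5.670×10⁻⁸×1.22170×10¹⁵×(173.429)⁴ = 6.27×10¹⁶ W.

P ≈ 6.27×10¹⁶ W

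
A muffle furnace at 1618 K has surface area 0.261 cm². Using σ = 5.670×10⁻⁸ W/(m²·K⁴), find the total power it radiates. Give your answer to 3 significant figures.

P ≈ 10.1 W

Area A = 0.261 cm² = 2.61×10⁻⁵ m².
P = σAT⁴ = 5.670×10⁻⁸ × 2.61×10⁻⁵ × (1618)⁴ = 10.1 W.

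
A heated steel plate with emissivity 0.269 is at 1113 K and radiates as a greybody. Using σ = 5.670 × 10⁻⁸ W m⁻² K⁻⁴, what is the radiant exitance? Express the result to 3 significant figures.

I ≈ 2.34×10⁴ W/m²

Stefan–Boltzmann: I = εσT⁴ = 0.269 × 5.670×10⁻⁸ × (1113)⁴ = 2.34×10⁴ W/m².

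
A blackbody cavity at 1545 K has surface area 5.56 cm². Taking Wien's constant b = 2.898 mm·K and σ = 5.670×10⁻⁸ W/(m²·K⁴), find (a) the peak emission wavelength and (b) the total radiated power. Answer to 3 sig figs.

λ_max ≈ 1.88 μm; P ≈ 180 W

(a) λ_max = b/T = 2.898×10⁻³/1545 = 1.876×10⁻⁶ m = 1.88 μm.
Area A = 5.56 cm² = 5.56×10⁻⁴ m².
(b) P = σAT⁴ = 5.670×10⁻⁸×5.56×10⁻⁴×(1545)⁴ = 180 W.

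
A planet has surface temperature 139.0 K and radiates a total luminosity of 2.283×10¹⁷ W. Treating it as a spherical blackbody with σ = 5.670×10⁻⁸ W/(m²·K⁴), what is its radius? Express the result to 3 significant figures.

L = 4πR²σT⁴ ⇒ R = √(L/(4πσT⁴)).
σT⁴ = 21.1662 W/m², so R = √(2.283×10¹⁷/(4π×21.1662)) = 2.93×10⁷ m.

R ≈ 2.93×10⁷ m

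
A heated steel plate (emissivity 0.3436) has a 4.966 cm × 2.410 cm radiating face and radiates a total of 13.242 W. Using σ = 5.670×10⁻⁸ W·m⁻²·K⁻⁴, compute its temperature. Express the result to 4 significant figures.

Area A = 0.04966 × 0.02410 = 1.19681×10⁻³ m².
P = εσAT⁴ ⇒ T = (P/(εσA))^(1/4) = (13.242/(0.3436×5.670×10⁻⁸×1.19681×10⁻³))^(1/4) = 868.1 K.

T ≈ 868.1 K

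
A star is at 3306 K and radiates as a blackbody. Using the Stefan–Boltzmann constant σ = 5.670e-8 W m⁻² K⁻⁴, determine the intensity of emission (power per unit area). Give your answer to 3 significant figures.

I ≈ 6.77×10⁶ W/m²

Stefan–Boltzmann: I = σT⁴ = 5.670×10⁻⁸ × (3306)⁴ = 6.77×10⁶ W/m².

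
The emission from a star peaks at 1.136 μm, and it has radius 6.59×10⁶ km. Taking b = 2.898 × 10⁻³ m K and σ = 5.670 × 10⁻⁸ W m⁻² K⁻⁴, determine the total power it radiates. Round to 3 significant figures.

Wien's law: T = b/λ_max = 2.898×10⁻³/1.136×10⁻⁶ = 2551.06 K.
Surface area A = 4πR² = 4π(6.59×10⁹ m)² = 5.45734×10²⁰ m².
Then P = σAT⁴ = 5.670×10⁻⁸×5.45734×10²⁰×(2551.06)⁴ = 1.31×10²⁷ W.

P ≈ 1.31×10²⁷ W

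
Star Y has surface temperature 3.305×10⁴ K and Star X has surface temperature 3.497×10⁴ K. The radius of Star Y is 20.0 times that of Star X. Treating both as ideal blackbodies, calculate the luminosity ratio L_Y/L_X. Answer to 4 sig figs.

L ∝ R²T⁴, so L_Y/L_X = (R_Y/R_X)²(T_Y/T_X)⁴ = (20.0)² × (3.305×10⁴/3.497×10⁴)⁴ = 400 × 0.797817 = 319.1.

L_Y/L_X ≈ 319.1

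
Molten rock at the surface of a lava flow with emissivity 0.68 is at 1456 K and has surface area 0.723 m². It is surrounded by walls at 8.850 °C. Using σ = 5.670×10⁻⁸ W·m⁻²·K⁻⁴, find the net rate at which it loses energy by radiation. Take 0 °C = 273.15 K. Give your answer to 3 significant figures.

Surroundings: T = 8.850 °C + 273.15 = 282.000 K.
Area A = 0.723 m².
Net radiated power P_net = εσA(T⁴ − T₀⁴) = 0.68×5.670×10⁻⁸×0.723×(1456⁴ − 282.000⁴).
T⁴ − T₀⁴ = 4.49413×10¹² − 6.32407×10⁹ = 4.48781×10¹² K⁴, so P_net = 1.25×10⁵ W.

Net loss ≈ 1.25×10⁵ W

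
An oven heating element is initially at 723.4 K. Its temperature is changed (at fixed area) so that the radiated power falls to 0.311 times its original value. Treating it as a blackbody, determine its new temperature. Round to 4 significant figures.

P ∝ T⁴, so T₂/T₁ = (P₂/P₁)^(1/4) = (0.311)^(1/4) = 0.746776.
T₂ = 723.4 × 0.746776 = 540.2 K.

T₂ ≈ 540.2 K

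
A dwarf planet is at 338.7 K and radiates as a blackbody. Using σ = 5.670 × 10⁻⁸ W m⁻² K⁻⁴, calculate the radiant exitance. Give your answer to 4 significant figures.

I ≈ 746.2 W/m²

Stefan–Boltzmann: I = σT⁴ = 5.670×10⁻⁸ × (338.7)⁴ = 746.2 W/m².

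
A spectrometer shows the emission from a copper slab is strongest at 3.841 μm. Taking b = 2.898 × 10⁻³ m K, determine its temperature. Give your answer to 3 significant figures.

T ≈ 754 K

Wien's law gives T = b/λ_max = (2.898×10⁻³ m·K)/(3.841×10⁻⁶ m) = 754 K.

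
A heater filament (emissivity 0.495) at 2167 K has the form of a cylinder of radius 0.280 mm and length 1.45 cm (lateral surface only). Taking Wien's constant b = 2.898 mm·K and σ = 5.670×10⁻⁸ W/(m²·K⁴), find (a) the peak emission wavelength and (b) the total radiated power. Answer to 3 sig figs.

λ_max ≈ 1.34 μm; P ≈ 15.8 W

(a) λ_max = b/T = 2.898×10⁻³/2167 = 1.337×10⁻⁶ m = 1.34 μm.
Lateral area A = 2πrL = 2π×2.80×10⁻⁴×0.0145 = 2.55097×10⁻⁵ m².
(b) P = εσAT⁴ = 0.495×5.670×10⁻⁸×2.55097×10⁻⁵×(2167)⁴ = 15.8 W.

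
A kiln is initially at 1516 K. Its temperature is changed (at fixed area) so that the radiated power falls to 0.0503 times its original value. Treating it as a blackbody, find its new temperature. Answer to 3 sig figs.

P ∝ T⁴, so T₂/T₁ = (P₂/P₁)^(1/4) = (0.0503)^(1/4) = 0.473579.
T₂ = 1516 × 0.473579 = 718 K.

T₂ ≈ 718 K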